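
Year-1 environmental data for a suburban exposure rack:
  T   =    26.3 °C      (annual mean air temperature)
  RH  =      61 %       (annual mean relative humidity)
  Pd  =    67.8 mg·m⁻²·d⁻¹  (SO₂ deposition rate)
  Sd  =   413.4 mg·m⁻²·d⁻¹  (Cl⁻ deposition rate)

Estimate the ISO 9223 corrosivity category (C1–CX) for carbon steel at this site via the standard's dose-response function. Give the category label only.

carbon steel: f(T) = -0.054·(T−10) [T>10 °C] = -0.8802
  Pd branch = 1.77·Pd^0.52·e^(0.02·RH+f) = 22.27 μm/a
  Sd branch = 0.102·Sd^0.62·e^(0.033·RH+0.04·T) = 91.59 μm/a
  sum: 22.27 + 91.59 → r_corr = 113.9 μm/a
Category bounds: 80…200 μm/a bracket r_corr ⇒ C5

C5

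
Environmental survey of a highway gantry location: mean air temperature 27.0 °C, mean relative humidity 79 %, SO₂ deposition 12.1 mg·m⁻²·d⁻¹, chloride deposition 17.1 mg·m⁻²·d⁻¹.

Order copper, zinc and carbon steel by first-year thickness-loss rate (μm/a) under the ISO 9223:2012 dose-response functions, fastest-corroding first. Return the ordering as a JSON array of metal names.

copper: temperature factor f = -0.080·(17.0) = -1.3600
  Pd branch = 0.0053·Pd^0.26·e^(0.059·RH+f) = 0.275 μm/a
  Sd branch = 0.01025·Sd^0.27·e^(0.036·RH+0.049·T) = 1.423 μm/a
  r_corr = 0.275 + 1.423 = 1.698 μm/a
zinc: T>10 °C ⇒ hinge -0.071·(27.0−10) = -1.2070
  SO₂ term: 0.0129·12.1^0.44·exp(0.046·79-1.2070) = 0.4376
  Cl⁻ term: 0.0175·17.1^0.57·exp(0.008·79+0.085·27.0) = 1.648
  r_corr = 0.4376 + 1.648 = 2.086 μm/a
carbon steel: temperature factor f = -0.054·(17.0) = -0.9180
  SO₂ term: 1.77·12.1^0.52·exp(0.02·79-0.9180) = 12.55
  Sd branch = 0.102·Sd^0.62·e^(0.033·RH+0.04·T) = 23.68 μm/a
  sum: 12.55 + 23.68 → r_corr = 36.22 μm/a
Ordering by μm/a: carbon steel (36.2) > zinc (2.09) > copper (1.7)

["carbon steel", "zinc", "copper"]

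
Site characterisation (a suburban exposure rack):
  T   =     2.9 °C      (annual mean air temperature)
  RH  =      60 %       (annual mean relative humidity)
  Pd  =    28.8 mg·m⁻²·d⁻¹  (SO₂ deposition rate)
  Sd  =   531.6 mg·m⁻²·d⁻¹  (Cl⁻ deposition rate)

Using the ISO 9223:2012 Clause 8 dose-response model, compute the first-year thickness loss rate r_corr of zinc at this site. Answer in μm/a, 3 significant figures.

zinc: temperature factor f = +0.038·(-7.1) = -0.2698
  SO₂ term: 0.0129·28.8^0.44·exp(0.046·60-0.2698) = 0.6827
  Cl⁻ term: 0.0175·531.6^0.57·exp(0.008·60+0.085·2.9) = 1.295
  r_corr = 0.6827 + 1.295 = 1.977 μm/a

r_corr = 1.98 μm/a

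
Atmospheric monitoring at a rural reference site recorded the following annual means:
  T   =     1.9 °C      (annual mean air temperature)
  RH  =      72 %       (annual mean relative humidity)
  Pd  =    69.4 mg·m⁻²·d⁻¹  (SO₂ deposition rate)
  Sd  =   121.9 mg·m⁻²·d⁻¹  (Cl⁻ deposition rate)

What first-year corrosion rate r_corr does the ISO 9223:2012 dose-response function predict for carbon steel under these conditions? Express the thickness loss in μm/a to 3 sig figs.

carbon steel: temperature factor f = +0.150·(-8.1) = -1.2150
  Pd branch = 1.77·Pd^0.52·e^(0.02·RH+f) = 20.1 μm/a
  Sd branch = 0.102·Sd^0.62·e^(0.033·RH+0.04·T) = 23.27 μm/a
  r_corr = 20.1 + 23.27 = 43.37 μm/a

r_corr = 43.4 μm/a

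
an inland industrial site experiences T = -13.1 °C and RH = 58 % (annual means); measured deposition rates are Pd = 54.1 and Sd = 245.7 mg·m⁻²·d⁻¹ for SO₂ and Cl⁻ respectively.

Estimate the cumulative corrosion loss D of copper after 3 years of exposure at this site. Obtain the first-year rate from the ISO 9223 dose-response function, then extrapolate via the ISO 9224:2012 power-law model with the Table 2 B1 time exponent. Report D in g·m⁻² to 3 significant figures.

D(3) = 4.05 g·m⁻²

copper: f(T) = +0.126·(T−10) [T≤10 °C] = -2.9106
  Pd branch = 0.0053·Pd^0.26·e^(0.059·RH+f) = 0.02495 μm/a
  Cl⁻ term: 0.01025·245.7^0.27·exp(0.036·58+0.049·-13.1) = 0.1924
  sum: 0.02495 + 0.1924 → r_corr = 0.2173 μm/a
Power-law: D(3) = r_corr · 3^0.667
  D(3) = 0.2173 × 3^0.667 = 0.2173 × 2.081 = 0.4522 μm
  Mass loss = 0.4522 μm × 8.96 g/cm³ = 4.052 g·m⁻²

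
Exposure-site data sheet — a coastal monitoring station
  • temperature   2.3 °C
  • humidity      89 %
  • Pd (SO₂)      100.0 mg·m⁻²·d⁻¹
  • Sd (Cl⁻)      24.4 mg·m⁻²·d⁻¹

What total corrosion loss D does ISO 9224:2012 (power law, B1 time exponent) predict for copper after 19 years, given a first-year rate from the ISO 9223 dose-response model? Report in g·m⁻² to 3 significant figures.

D(19) = 124 g·m⁻²

copper: f(T) = +0.126·(T−10) [T≤10 °C] = -0.9702
  Pd branch = 0.0053·Pd^0.26·e^(0.059·RH+f) = 1.269 μm/a
  Sd branch = 0.01025·Sd^0.27·e^(0.036·RH+0.049·T) = 0.6695 μm/a
  r_corr = 1.269 + 0.6695 = 1.938 μm/a
Long-term exponent b (ISO 9224 Table 2, B1) = 0.667
  D(19) = 1.938 × 19^0.667 = 1.938 × 7.127 = 13.82 μm
  Mass loss = 13.82 μm × 8.96 g/cm³ = 123.8 g·m⁻²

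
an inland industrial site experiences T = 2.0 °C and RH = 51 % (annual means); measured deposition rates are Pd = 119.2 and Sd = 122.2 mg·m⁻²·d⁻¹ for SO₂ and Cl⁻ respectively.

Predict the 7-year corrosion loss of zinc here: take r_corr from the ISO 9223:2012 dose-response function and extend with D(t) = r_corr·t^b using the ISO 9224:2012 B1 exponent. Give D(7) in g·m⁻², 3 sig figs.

D(7) = 45.1 g·m⁻²

zinc: temperature factor f = +0.038·(-8.0) = -0.3040
  Pd branch = 0.0129·Pd^0.44·e^(0.046·RH+f) = 0.8147 μm/a
  Sd branch = 0.0175·Sd^0.57·e^(0.008·RH+0.085·T) = 0.4827 μm/a
  sum: 0.8147 + 0.4827 → r_corr = 1.297 μm/a
Power-law: D(7) = r_corr · 7^0.813
  D(7) = 1.297 × 7^0.813 = 1.297 × 4.865 = 6.312 μm
  Mass loss = 6.312 μm × 7.14 g/cm³ = 45.06 g·m⁻²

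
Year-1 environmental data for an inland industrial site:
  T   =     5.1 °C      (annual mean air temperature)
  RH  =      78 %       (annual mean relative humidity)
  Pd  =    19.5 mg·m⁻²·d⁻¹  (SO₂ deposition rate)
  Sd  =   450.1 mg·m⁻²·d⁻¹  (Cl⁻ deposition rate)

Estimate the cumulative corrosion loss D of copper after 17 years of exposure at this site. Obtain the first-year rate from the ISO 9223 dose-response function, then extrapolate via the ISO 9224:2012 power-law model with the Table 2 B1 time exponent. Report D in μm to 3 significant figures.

D(17) = 11.6 μm

copper: temperature factor f = +0.126·(-4.9) = -0.6174
  sulphur-dioxide contribution → 0.6168 μm/a
  chloride contribution → 1.135 μm/a
  total first-year rate 1.752 μm/a
Power-law: D(17) = r_corr · 17^0.667
  D(17) = 1.752 × 17^0.667 = 1.752 × 6.618 = 11.6 μm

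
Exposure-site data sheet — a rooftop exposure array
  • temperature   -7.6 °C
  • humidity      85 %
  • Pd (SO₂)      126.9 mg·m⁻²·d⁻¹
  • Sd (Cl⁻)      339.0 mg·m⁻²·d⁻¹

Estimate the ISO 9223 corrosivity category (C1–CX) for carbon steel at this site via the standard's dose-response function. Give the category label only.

carbon steel: f(T) = +0.150·(T−10) [T≤10 °C] = -2.6400
  Pd branch = 1.77·Pd^0.52·e^(0.02·RH+f) = 8.581 μm/a
  Cl⁻ term: 0.102·339.0^0.62·exp(0.033·85+0.04·-7.6) = 46.08
  r_corr = 8.581 + 46.08 = 54.66 μm/a
ISO 9223 Table 2 (carbon steel): 50 < 54.7 ≤ 80 μm/a ⇒ C4

C4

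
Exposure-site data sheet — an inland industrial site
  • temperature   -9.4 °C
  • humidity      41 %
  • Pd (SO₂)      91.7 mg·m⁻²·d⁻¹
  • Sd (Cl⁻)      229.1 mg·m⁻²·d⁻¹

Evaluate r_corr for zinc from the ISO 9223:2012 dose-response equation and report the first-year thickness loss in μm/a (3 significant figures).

zinc: temperature factor f = +0.038·(-19.4) = -0.7372
  Pd branch = 0.0129·Pd^0.44·e^(0.046·RH+f) = 0.2971 μm/a
  Sd branch = 0.0175·Sd^0.57·e^(0.008·RH+0.085·T) = 0.2419 μm/a
  sum: 0.2971 + 0.2419 → r_corr = 0.5391 μm/a

r_corr = 0.539 μm/a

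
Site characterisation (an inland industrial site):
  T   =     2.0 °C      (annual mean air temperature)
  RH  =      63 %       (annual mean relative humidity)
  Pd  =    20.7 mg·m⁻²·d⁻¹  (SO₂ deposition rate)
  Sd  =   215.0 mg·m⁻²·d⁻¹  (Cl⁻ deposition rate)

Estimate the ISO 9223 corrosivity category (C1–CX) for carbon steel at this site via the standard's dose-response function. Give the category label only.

C3

carbon steel: temperature factor f = +0.150·(-8.0) = -1.2000
  sulphur-dioxide contribution → 9.085 μm/a
  chloride contribution → 24.68 μm/a
  total first-year rate 33.77 μm/a
Category bounds: 25…50 μm/a bracket r_corr ⇒ C3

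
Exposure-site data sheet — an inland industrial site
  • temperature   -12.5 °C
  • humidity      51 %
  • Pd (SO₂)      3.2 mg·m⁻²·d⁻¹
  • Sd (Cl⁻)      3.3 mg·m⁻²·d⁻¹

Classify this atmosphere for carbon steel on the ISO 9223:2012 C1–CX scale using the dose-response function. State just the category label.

C1

carbon steel: T≤10 °C ⇒ hinge +0.150·(-12.5−10) = -3.3750
  sulphur-dioxide contribution → 0.3075 μm/a
  chloride contribution → 0.698 μm/a
  ⇒ r_corr(carbon steel) = 1.006 μm/a
1.01 μm/a falls in (0, 1.3] for carbon steel → category C1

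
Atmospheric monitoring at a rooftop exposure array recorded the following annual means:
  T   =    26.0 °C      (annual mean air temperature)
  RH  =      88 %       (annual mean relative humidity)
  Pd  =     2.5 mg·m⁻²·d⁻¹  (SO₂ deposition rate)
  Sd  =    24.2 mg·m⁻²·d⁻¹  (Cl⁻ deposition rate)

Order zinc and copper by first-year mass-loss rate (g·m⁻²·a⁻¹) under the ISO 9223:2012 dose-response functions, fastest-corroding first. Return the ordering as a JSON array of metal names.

["copper", "zinc"]

zinc: T>10 °C ⇒ hinge -0.071·(26.0−10) = -1.1360
  SO₂ term: 0.0129·2.5^0.44·exp(0.046·88-1.1360) = 0.3551
  Cl⁻ term: 0.0175·24.2^0.57·exp(0.008·88+0.085·26.0) = 1.983
  r_corr = 0.3551 + 1.983 = 2.338 μm/a
  mass loss = 2.338 μm/a × 7.14 g/cm³ = 16.69 g·m⁻²·a⁻¹
copper: f(T) = -0.080·(T−10) [T>10 °C] = -1.2800
  Pd branch = 0.0053·Pd^0.26·e^(0.059·RH+f) = 0.3363 μm/a
  Sd branch = 0.01025·Sd^0.27·e^(0.036·RH+0.049·T) = 2.058 μm/a
  sum: 0.3363 + 2.058 → r_corr = 2.394 μm/a
  mass loss = 2.394 μm/a × 8.96 g/cm³ = 21.45 g·m⁻²·a⁻¹
Ordering by g·m⁻²·a⁻¹: copper (21.5) > zinc (16.7)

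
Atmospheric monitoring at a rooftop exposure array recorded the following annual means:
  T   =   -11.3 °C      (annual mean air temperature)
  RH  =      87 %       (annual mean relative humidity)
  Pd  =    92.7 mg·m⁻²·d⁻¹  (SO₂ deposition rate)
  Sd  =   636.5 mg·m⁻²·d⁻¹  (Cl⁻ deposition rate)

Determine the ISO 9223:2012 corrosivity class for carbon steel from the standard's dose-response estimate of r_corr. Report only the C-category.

C4

carbon steel: T≤10 °C ⇒ hinge +0.150·(-11.3−10) = -3.1950
  sulphur-dioxide contribution → 4.355 μm/a
  chloride contribution → 62.74 μm/a
  total first-year rate 67.09 μm/a
ISO 9223 Table 2 (carbon steel): 50 < 67.1 ≤ 80 μm/a ⇒ C4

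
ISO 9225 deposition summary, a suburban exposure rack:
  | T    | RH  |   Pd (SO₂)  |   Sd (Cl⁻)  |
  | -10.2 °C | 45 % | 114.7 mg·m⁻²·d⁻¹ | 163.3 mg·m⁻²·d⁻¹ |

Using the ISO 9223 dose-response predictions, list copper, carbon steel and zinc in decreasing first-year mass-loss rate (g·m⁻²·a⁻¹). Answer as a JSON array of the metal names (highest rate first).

["carbon steel", "zinc", "copper"]

copper: f(T) = +0.126·(T−10) [T≤10 °C] = -2.5452
  Pd branch = 0.0053·Pd^0.26·e^(0.059·RH+f) = 0.0203 μm/a
  Sd branch = 0.01025·Sd^0.27·e^(0.036·RH+0.049·T) = 0.1244 μm/a
  r_corr = 0.0203 + 0.1244 = 0.1447 μm/a
  mass loss = 0.1447 μm/a × 8.96 g/cm³ = 1.296 g·m⁻²·a⁻¹
carbon steel: temperature factor f = +0.150·(-20.2) = -3.0300
  Pd branch = 1.77·Pd^0.52·e^(0.02·RH+f) = 2.477 μm/a
  Cl⁻ term: 0.102·163.3^0.62·exp(0.033·45+0.04·-10.2) = 7.053
  r_corr = 2.477 + 7.053 = 9.53 μm/a
  mass loss = 9.53 μm/a × 7.85 g/cm³ = 74.81 g·m⁻²·a⁻¹
zinc: T≤10 °C ⇒ hinge +0.038·(-10.2−10) = -0.7676
  Pd branch = 0.0129·Pd^0.44·e^(0.046·RH+f) = 0.3823 μm/a
  Sd branch = 0.0175·Sd^0.57·e^(0.008·RH+0.085·T) = 0.1924 μm/a
  sum: 0.3823 + 0.1924 → r_corr = 0.5747 μm/a
  mass loss = 0.5747 μm/a × 7.14 g/cm³ = 4.104 g·m⁻²·a⁻¹
Ordering by g·m⁻²·a⁻¹: carbon steel (74.8) > zinc (4.1) > copper (1.3)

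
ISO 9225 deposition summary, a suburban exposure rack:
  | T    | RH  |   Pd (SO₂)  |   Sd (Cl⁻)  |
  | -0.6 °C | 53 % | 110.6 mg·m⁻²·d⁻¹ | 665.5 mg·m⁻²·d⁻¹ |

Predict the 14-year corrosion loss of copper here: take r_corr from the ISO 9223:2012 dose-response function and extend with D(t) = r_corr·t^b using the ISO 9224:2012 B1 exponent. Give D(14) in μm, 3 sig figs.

D(14) = 2.88 μm

copper: f(T) = +0.126·(T−10) [T≤10 °C] = -1.3356
  SO₂ term: 0.0053·110.6^0.26·exp(0.059·53-1.3356) = 0.1081
  Sd branch = 0.01025·Sd^0.27·e^(0.036·RH+0.049·T) = 0.388 μm/a
  sum: 0.1081 + 0.388 → r_corr = 0.4961 μm/a
ISO 9224: D(t) = r_corr · t^b with b = 0.667 (copper, B1)
  D(14) = 0.4961 × 14^0.667 = 0.4961 × 5.814 = 2.884 μm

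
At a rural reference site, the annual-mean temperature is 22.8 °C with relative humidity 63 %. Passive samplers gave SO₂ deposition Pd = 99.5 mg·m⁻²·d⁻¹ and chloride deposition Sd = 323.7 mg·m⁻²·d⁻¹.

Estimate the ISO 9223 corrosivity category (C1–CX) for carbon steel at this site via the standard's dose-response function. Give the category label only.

carbon steel: temperature factor f = -0.054·(12.8) = -0.6912
  sulphur-dioxide contribution → 34.19 μm/a
  chloride contribution → 73.09 μm/a
  ⇒ r_corr(carbon steel) = 107.3 μm/a
107 μm/a falls in (80, 200] for carbon steel → category C5

C5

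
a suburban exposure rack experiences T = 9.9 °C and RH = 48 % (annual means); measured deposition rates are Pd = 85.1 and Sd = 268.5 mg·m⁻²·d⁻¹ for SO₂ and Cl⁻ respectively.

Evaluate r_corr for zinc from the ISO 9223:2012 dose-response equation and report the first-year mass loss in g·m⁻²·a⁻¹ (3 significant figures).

r_corr = 16.2 g·m⁻²·a⁻¹

zinc: temperature factor f = +0.038·(-0.1) = -0.0038
  SO₂ term: 0.0129·85.1^0.44·exp(0.046·48-0.0038) = 0.8261
  Sd branch = 0.0175·Sd^0.57·e^(0.008·RH+0.085·T) = 1.445 μm/a
  sum: 0.8261 + 1.445 → r_corr = 2.271 μm/a
Convert to mass loss: 2.271 μm/a × 7.14 g/cm³ = 16.21 g·m⁻²·a⁻¹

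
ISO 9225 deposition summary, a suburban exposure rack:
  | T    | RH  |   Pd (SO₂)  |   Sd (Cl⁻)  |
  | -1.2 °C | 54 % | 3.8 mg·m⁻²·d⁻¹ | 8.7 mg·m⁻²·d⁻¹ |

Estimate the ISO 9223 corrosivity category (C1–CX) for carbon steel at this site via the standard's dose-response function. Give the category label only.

C2

carbon steel: temperature factor f = +0.150·(-11.2) = -1.6800
  sulphur-dioxide contribution → 1.945 μm/a
  chloride contribution → 2.209 μm/a
  total first-year rate 4.154 μm/a
Category bounds: 1.3…25 μm/a bracket r_corr ⇒ C2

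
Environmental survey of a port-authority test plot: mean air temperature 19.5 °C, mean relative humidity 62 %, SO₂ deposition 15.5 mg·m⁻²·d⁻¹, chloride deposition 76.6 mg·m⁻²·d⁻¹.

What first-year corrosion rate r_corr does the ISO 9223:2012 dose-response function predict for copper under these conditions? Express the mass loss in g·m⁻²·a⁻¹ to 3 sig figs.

r_corr = 8.94 g·m⁻²·a⁻¹

copper: T>10 °C ⇒ hinge -0.080·(19.5−10) = -0.7600
  SO₂ term: 0.0053·15.5^0.26·exp(0.059·62-0.7600) = 0.196
  Sd branch = 0.01025·Sd^0.27·e^(0.036·RH+0.049·T) = 0.8013 μm/a
  r_corr = 0.196 + 0.8013 = 0.9973 μm/a
Convert to mass loss: 0.9973 μm/a × 8.96 g/cm³ = 8.936 g·m⁻²·a⁻¹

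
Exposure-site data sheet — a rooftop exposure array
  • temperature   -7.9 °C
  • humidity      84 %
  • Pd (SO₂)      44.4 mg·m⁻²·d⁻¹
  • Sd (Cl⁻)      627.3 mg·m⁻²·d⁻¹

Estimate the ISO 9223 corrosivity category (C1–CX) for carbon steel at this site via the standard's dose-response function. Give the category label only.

carbon steel: temperature factor f = +0.150·(-17.9) = -2.6850
  SO₂ term: 1.77·44.4^0.52·exp(0.02·84-2.6850) = 4.657
  Cl⁻ term: 0.102·627.3^0.62·exp(0.033·84+0.04·-7.9) = 64.52
  r_corr = 4.657 + 64.52 = 69.17 μm/a
Category bounds: 50…80 μm/a bracket r_corr ⇒ C4

C4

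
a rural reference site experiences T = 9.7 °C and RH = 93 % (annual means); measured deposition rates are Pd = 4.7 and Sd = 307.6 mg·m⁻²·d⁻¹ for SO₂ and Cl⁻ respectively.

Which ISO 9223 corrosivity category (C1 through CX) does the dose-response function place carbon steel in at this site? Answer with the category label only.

carbon steel: temperature factor f = +0.150·(-0.3) = -0.0450
  Pd branch = 1.77·Pd^0.52·e^(0.02·RH+f) = 24.31 μm/a
  Sd branch = 0.102·Sd^0.62·e^(0.033·RH+0.04·T) = 112.9 μm/a
  sum: 24.31 + 112.9 → r_corr = 137.2 μm/a
ISO 9223 Table 2 (carbon steel): 80 < 137 ≤ 200 μm/a ⇒ C5

C5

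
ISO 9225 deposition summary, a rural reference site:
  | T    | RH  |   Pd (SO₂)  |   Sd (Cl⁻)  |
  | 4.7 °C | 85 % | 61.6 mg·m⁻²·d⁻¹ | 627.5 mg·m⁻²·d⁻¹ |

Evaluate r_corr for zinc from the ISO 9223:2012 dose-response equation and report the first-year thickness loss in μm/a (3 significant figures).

zinc: temperature factor f = +0.038·(-5.3) = -0.2014
  SO₂ term: 0.0129·61.6^0.44·exp(0.046·85-0.2014) = 3.226
  Sd branch = 0.0175·Sd^0.57·e^(0.008·RH+0.085·T) = 2.025 μm/a
  r_corr = 3.226 + 2.025 = 5.251 μm/a

r_corr = 5.25 μm/a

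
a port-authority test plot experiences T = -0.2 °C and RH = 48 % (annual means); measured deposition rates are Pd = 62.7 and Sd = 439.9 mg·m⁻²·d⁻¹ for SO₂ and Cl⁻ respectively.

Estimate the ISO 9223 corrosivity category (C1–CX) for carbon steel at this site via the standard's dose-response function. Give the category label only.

carbon steel: f(T) = +0.150·(T−10) [T≤10 °C] = -1.5300
  SO₂ term: 1.77·62.7^0.52·exp(0.02·48-1.5300) = 8.61
  Sd branch = 0.102·Sd^0.62·e^(0.033·RH+0.04·T) = 21.47 μm/a
  r_corr = 8.61 + 21.47 = 30.08 μm/a
30.1 μm/a falls in (25, 50] for carbon steel → category C3

C3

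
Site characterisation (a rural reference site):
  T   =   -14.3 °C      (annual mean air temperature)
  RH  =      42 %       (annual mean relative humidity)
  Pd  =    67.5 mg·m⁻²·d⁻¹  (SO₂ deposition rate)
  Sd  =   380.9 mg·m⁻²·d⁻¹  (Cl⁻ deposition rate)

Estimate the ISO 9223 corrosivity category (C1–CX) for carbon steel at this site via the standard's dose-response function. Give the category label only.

carbon steel: f(T) = +0.150·(T−10) [T≤10 °C] = -3.6450
  sulphur-dioxide contribution → 0.9572 μm/a
  chloride contribution → 9.167 μm/a
  ⇒ r_corr(carbon steel) = 10.12 μm/a
ISO 9223 Table 2 (carbon steel): 1.3 < 10.1 ≤ 25 μm/a ⇒ C2

C2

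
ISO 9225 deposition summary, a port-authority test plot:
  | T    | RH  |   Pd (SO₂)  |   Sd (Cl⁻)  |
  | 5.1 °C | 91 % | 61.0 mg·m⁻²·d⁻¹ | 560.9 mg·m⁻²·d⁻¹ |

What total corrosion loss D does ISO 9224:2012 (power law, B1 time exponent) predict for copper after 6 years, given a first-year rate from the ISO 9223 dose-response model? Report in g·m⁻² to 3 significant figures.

D(6) = 110 g·m⁻²

copper: T≤10 °C ⇒ hinge +0.126·(5.1−10) = -0.6174
  SO₂ term: 0.0053·61.0^0.26·exp(0.059·91-0.6174) = 1.787
  Sd branch = 0.01025·Sd^0.27·e^(0.036·RH+0.049·T) = 1.924 μm/a
  sum: 1.787 + 1.924 → r_corr = 3.711 μm/a
Power-law: D(6) = r_corr · 6^0.667
  D(6) = 3.711 × 6^0.667 = 3.711 × 3.304 = 12.26 μm
  Mass loss = 12.26 μm × 8.96 g/cm³ = 109.8 g·m⁻²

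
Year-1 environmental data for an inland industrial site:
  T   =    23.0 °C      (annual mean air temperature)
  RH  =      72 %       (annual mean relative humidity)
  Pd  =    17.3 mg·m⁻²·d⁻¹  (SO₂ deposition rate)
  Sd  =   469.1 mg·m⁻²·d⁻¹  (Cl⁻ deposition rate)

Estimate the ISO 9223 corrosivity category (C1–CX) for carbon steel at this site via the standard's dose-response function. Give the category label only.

carbon steel: f(T) = -0.054·(T−10) [T>10 °C] = -0.7020
  SO₂ term: 1.77·17.3^0.52·exp(0.02·72-0.7020) = 16.3
  Sd branch = 0.102·Sd^0.62·e^(0.033·RH+0.04·T) = 124.8 μm/a
  r_corr = 16.3 + 124.8 = 141.1 μm/a
Category bounds: 80…200 μm/a bracket r_corr ⇒ C5

C5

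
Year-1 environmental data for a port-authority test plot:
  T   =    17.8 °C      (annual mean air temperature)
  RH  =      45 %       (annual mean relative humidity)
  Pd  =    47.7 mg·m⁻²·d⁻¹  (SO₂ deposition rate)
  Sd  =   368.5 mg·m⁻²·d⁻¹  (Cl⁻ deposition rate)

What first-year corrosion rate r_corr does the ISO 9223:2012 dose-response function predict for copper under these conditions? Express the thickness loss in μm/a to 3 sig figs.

copper: temperature factor f = -0.080·(7.8) = -0.6240
  sulphur-dioxide contribution → 0.1103 μm/a
  chloride contribution → 0.611 μm/a
  ⇒ r_corr(copper) = 0.7213 μm/a

r_corr = 0.721 μm/a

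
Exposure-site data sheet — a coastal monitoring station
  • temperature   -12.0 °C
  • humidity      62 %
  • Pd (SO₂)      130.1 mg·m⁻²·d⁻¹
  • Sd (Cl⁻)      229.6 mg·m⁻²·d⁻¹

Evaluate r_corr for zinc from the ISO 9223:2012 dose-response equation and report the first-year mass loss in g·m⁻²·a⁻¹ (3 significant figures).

zinc: T≤10 °C ⇒ hinge +0.038·(-12.0−10) = -0.8360
  sulphur-dioxide contribution → 0.8249 μm/a
  chloride contribution → 0.2297 μm/a
  total first-year rate 1.055 μm/a
Convert to mass loss: 1.055 μm/a × 7.14 g/cm³ = 7.53 g·m⁻²·a⁻¹

r_corr = 7.53 g·m⁻²·a⁻¹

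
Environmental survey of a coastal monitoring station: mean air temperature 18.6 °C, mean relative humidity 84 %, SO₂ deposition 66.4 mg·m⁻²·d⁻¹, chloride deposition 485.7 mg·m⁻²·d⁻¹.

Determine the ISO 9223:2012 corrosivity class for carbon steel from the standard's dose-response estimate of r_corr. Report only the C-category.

carbon steel: temperature factor f = -0.054·(8.6) = -0.4644
  SO₂ term: 1.77·66.4^0.52·exp(0.02·84-0.4644) = 52.9
  Cl⁻ term: 0.102·485.7^0.62·exp(0.033·84+0.04·18.6) = 158.9
  sum: 52.9 + 158.9 → r_corr = 211.8 μm/a
Category bounds: 200…700 μm/a bracket r_corr ⇒ CX

CX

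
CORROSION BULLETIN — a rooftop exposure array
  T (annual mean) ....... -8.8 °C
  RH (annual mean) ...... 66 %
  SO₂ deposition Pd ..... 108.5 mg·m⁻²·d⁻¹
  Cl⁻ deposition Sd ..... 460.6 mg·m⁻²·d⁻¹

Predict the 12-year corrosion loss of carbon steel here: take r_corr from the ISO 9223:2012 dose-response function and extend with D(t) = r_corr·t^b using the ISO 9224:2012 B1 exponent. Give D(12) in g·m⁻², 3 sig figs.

carbon steel: f(T) = +0.150·(T−10) [T≤10 °C] = -2.8200
  Pd branch = 1.77·Pd^0.52·e^(0.02·RH+f) = 4.518 μm/a
  Sd branch = 0.102·Sd^0.62·e^(0.033·RH+0.04·T) = 28.37 μm/a
  r_corr = 4.518 + 28.37 = 32.89 μm/a
Power-law: D(12) = r_corr · 12^0.523
  D(12) = 32.89 × 12^0.523 = 32.89 × 3.668 = 120.6 μm
  Mass loss = 120.6 μm × 7.85 g/cm³ = 947 g·m⁻²

D(12) = 947 g·m⁻²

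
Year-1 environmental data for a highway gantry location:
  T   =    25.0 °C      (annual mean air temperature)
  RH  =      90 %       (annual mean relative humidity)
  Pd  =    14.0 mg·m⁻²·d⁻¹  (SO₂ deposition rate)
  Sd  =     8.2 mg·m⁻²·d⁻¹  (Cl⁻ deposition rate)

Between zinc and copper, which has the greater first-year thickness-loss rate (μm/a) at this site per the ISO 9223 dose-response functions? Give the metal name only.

zinc: temperature factor f = -0.071·(15.0) = -1.0650
  Pd branch = 0.0129·Pd^0.44·e^(0.046·RH+f) = 0.892 μm/a
  Sd branch = 0.0175·Sd^0.57·e^(0.008·RH+0.085·T) = 0.9988 μm/a
  r_corr = 0.892 + 0.9988 = 1.891 μm/a
copper: T>10 °C ⇒ hinge -0.080·(25.0−10) = -1.2000
  Pd branch = 0.0053·Pd^0.26·e^(0.059·RH+f) = 0.6415 μm/a
  Cl⁻ term: 0.01025·8.2^0.27·exp(0.036·90+0.049·25.0) = 1.572
  r_corr = 0.6415 + 1.572 = 2.214 μm/a
Ordering by μm/a: copper (2.21) > zinc (1.89)

copper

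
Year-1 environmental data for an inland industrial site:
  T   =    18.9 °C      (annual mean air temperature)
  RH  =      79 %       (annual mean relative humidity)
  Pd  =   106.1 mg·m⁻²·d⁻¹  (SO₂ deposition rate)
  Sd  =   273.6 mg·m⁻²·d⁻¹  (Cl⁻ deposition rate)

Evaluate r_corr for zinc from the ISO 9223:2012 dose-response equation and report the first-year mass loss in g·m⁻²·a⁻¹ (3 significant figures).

r_corr = 43.1 g·m⁻²·a⁻¹

zinc: f(T) = -0.071·(T−10) [T>10 °C] = -0.6319
  SO₂ term: 0.0129·106.1^0.44·exp(0.046·79-0.6319) = 2.022
  Cl⁻ term: 0.0175·273.6^0.57·exp(0.008·79+0.085·18.9) = 4.021
  sum: 2.022 + 4.021 → r_corr = 6.043 μm/a
Convert to mass loss: 6.043 μm/a × 7.14 g/cm³ = 43.15 g·m⁻²·a⁻¹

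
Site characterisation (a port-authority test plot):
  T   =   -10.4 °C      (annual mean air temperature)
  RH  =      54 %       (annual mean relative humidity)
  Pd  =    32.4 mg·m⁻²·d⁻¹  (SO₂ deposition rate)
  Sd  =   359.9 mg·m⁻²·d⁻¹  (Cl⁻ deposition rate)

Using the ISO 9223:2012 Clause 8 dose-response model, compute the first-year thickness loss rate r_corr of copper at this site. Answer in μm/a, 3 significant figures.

copper: f(T) = +0.126·(T−10) [T≤10 °C] = -2.5704
  Pd branch = 0.0053·Pd^0.26·e^(0.059·RH+f) = 0.02423 μm/a
  Sd branch = 0.01025·Sd^0.27·e^(0.036·RH+0.049·T) = 0.2108 μm/a
  sum: 0.02423 + 0.2108 → r_corr = 0.235 μm/a

r_corr = 0.235 μm/a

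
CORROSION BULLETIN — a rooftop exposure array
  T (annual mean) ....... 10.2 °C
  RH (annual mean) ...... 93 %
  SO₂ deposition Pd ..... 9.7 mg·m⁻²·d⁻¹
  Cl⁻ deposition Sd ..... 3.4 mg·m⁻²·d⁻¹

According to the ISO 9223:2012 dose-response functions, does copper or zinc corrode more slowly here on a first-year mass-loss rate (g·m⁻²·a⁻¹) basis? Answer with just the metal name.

zinc

copper: temperature factor f = -0.080·(0.2) = -0.0160
  Pd branch = 0.0053·Pd^0.26·e^(0.059·RH+f) = 2.274 μm/a
  Sd branch = 0.01025·Sd^0.27·e^(0.036·RH+0.049·T) = 0.6688 μm/a
  sum: 2.274 + 0.6688 → r_corr = 2.943 μm/a
  mass loss = 2.943 μm/a × 8.96 g/cm³ = 26.37 g·m⁻²·a⁻¹
zinc: T>10 °C ⇒ hinge -0.071·(10.2−10) = -0.0142
  Pd branch = 0.0129·Pd^0.44·e^(0.046·RH+f) = 2.492 μm/a
  Sd branch = 0.0175·Sd^0.57·e^(0.008·RH+0.085·T) = 0.176 μm/a
  sum: 2.492 + 0.176 → r_corr = 2.668 μm/a
  mass loss = 2.668 μm/a × 7.14 g/cm³ = 19.05 g·m⁻²·a⁻¹
Ordering by g·m⁻²·a⁻¹: copper (26.4) > zinc (19)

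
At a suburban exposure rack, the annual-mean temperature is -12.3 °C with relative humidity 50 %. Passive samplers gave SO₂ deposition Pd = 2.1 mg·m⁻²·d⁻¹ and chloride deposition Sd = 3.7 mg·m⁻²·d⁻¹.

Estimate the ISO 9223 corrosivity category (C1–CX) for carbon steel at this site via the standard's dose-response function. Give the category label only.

C1

carbon steel: T≤10 °C ⇒ hinge +0.150·(-12.3−10) = -3.3450
  Pd branch = 1.77·Pd^0.52·e^(0.02·RH+f) = 0.2495 μm/a
  Cl⁻ term: 0.102·3.7^0.62·exp(0.033·50+0.04·-12.3) = 0.7308
  r_corr = 0.2495 + 0.7308 = 0.9803 μm/a
Category bounds: 0…1.3 μm/a bracket r_corr ⇒ C1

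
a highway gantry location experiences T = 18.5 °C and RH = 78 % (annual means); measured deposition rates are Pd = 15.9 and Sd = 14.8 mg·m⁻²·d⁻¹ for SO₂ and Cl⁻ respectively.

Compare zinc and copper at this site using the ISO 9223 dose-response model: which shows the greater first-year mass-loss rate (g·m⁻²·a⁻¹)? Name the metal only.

zinc: temperature factor f = -0.071·(8.5) = -0.6035
  Pd branch = 0.0129·Pd^0.44·e^(0.046·RH+f) = 0.8617 μm/a
  Sd branch = 0.0175·Sd^0.57·e^(0.008·RH+0.085·T) = 0.7312 μm/a
  sum: 0.8617 + 0.7312 → r_corr = 1.593 μm/a
  mass loss = 1.593 μm/a × 7.14 g/cm³ = 11.37 g·m⁻²·a⁻¹
copper: T>10 °C ⇒ hinge -0.080·(18.5−10) = -0.6800
  SO₂ term: 0.0053·15.9^0.26·exp(0.059·78-0.6800) = 0.5495
  Cl⁻ term: 0.01025·14.8^0.27·exp(0.036·78+0.049·18.5) = 0.8707
  r_corr = 0.5495 + 0.8707 = 1.42 μm/a
  mass loss = 1.42 μm/a × 8.96 g/cm³ = 12.72 g·m⁻²·a⁻¹
Ordering by g·m⁻²·a⁻¹: copper (12.7) > zinc (11.4)

copper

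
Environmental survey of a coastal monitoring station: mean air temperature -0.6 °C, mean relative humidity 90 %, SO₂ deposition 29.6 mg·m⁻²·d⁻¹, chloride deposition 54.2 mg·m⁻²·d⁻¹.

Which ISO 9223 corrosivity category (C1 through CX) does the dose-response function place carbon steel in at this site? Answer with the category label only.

carbon steel: T≤10 °C ⇒ hinge +0.150·(-0.6−10) = -1.5900
  Pd branch = 1.77·Pd^0.52·e^(0.02·RH+f) = 12.71 μm/a
  Cl⁻ term: 0.102·54.2^0.62·exp(0.033·90+0.04·-0.6) = 23.07
  sum: 12.71 + 23.07 → r_corr = 35.79 μm/a
35.8 μm/a falls in (25, 50] for carbon steel → category C3

C3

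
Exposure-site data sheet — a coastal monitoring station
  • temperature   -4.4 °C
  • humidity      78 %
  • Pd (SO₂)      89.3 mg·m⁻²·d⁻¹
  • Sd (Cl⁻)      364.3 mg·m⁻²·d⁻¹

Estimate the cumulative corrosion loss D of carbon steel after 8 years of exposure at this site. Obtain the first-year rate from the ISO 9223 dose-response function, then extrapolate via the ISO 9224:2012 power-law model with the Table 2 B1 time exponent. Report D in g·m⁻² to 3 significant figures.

carbon steel: temperature factor f = +0.150·(-14.4) = -2.1600
  Pd branch = 1.77·Pd^0.52·e^(0.02·RH+f) = 10.04 μm/a
  Sd branch = 0.102·Sd^0.62·e^(0.033·RH+0.04·T) = 43.47 μm/a
  r_corr = 10.04 + 43.47 = 53.51 μm/a
ISO 9224: D(t) = r_corr · t^b with b = 0.523 (carbon steel, B1)
  D(8) = 53.51 × 8^0.523 = 53.51 × 2.967 = 158.8 μm
  Mass loss = 158.8 μm × 7.85 g/cm³ = 1246 g·m⁻²

D(8) = 1.25e+03 g·m⁻²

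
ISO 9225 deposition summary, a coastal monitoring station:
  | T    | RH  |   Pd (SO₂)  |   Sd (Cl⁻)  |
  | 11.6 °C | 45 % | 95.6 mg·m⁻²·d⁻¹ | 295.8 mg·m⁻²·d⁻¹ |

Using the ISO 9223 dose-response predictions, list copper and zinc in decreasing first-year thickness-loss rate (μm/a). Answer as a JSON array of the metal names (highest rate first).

copper: T>10 °C ⇒ hinge -0.080·(11.6−10) = -0.1280
  sulphur-dioxide contribution → 0.2171 μm/a
  chloride contribution → 0.4249 μm/a
  total first-year rate 0.642 μm/a
zinc: f(T) = -0.071·(T−10) [T>10 °C] = -0.1136
  sulphur-dioxide contribution → 0.6786 μm/a
  chloride contribution → 1.722 μm/a
  ⇒ r_corr(zinc) = 2.401 μm/a
Ordering by μm/a: zinc (2.4) > copper (0.642)

["zinc", "copper"]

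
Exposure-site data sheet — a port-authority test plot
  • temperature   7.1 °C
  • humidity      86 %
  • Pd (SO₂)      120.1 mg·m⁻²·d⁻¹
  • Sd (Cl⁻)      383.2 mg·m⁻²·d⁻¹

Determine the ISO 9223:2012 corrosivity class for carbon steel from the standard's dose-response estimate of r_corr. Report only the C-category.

carbon steel: f(T) = +0.150·(T−10) [T≤10 °C] = -0.4350
  SO₂ term: 1.77·120.1^0.52·exp(0.02·86-0.4350) = 77.16
  Cl⁻ term: 0.102·383.2^0.62·exp(0.033·86+0.04·7.1) = 92.51
  sum: 77.16 + 92.51 → r_corr = 169.7 μm/a
ISO 9223 Table 2 (carbon steel): 80 < 170 ≤ 200 μm/a ⇒ C5

C5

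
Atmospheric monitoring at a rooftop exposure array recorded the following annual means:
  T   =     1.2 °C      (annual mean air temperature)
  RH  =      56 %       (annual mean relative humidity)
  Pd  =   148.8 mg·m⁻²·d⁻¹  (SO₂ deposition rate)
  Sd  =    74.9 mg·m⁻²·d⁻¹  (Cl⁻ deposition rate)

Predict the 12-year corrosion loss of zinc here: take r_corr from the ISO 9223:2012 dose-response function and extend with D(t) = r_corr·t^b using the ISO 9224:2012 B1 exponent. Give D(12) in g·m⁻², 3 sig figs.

zinc: temperature factor f = +0.038·(-8.8) = -0.3344
  Pd branch = 0.0129·Pd^0.44·e^(0.046·RH+f) = 1.097 μm/a
  Sd branch = 0.0175·Sd^0.57·e^(0.008·RH+0.085·T) = 0.3551 μm/a
  r_corr = 1.097 + 0.3551 = 1.452 μm/a
ISO 9224: D(t) = r_corr · t^b with b = 0.813 (zinc, B1)
  D(12) = 1.452 × 12^0.813 = 1.452 × 7.54 = 10.95 μm
  Mass loss = 10.95 μm × 7.14 g/cm³ = 78.15 g·m⁻²

D(12) = 78.2 g·m⁻²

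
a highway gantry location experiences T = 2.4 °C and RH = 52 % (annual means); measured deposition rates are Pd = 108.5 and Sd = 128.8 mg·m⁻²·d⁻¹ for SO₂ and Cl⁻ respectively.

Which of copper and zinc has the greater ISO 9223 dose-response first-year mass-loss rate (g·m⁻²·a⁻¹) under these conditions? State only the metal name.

zinc

copper: T≤10 °C ⇒ hinge +0.126·(2.4−10) = -0.9576
  SO₂ term: 0.0053·108.5^0.26·exp(0.059·52-0.9576) = 0.1479
  Cl⁻ term: 0.01025·128.8^0.27·exp(0.036·52+0.049·2.4) = 0.2783
  r_corr = 0.1479 + 0.2783 = 0.4262 μm/a
  mass loss = 0.4262 μm/a × 8.96 g/cm³ = 3.819 g·m⁻²·a⁻¹
zinc: T≤10 °C ⇒ hinge +0.038·(2.4−10) = -0.2888
  SO₂ term: 0.0129·108.5^0.44·exp(0.046·52-0.2888) = 0.831
  Sd branch = 0.0175·Sd^0.57·e^(0.008·RH+0.085·T) = 0.5187 μm/a
  sum: 0.831 + 0.5187 → r_corr = 1.35 μm/a
  mass loss = 1.35 μm/a × 7.14 g/cm³ = 9.637 g·m⁻²·a⁻¹
Ordering by g·m⁻²·a⁻¹: zinc (9.64) > copper (3.82)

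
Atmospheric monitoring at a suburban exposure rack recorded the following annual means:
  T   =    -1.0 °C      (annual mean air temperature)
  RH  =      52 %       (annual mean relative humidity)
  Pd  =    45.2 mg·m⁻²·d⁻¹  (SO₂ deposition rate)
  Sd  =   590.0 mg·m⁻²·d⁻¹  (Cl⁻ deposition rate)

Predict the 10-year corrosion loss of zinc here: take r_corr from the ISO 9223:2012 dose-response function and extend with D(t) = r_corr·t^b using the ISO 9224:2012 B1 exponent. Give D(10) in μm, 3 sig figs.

D(10) = 9.24 μm

zinc: T≤10 °C ⇒ hinge +0.038·(-1.0−10) = -0.4180
  sulphur-dioxide contribution → 0.4968 μm/a
  chloride contribution → 0.9251 μm/a
  total first-year rate 1.422 μm/a
Long-term exponent b (ISO 9224 Table 2, B1) = 0.813
  D(10) = 1.422 × 10^0.813 = 1.422 × 6.501 = 9.244 μm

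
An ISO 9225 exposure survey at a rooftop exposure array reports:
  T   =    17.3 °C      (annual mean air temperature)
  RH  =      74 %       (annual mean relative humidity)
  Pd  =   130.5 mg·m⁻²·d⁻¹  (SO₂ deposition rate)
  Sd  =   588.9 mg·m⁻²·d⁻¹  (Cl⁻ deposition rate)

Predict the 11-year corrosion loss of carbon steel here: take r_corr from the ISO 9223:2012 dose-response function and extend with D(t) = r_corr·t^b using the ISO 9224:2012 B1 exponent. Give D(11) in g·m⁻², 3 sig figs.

D(11) = 5.18e+03 g·m⁻²

carbon steel: f(T) = -0.054·(T−10) [T>10 °C] = -0.3942
  Pd branch = 1.77·Pd^0.52·e^(0.02·RH+f) = 66.02 μm/a
  Sd branch = 0.102·Sd^0.62·e^(0.033·RH+0.04·T) = 122.2 μm/a
  r_corr = 66.02 + 122.2 = 188.2 μm/a
Long-term exponent b (ISO 9224 Table 2, B1) = 0.523
  D(11) = 188.2 × 11^0.523 = 188.2 × 3.505 = 659.7 μm
  Mass loss = 659.7 μm × 7.85 g/cm³ = 5178 g·m⁻²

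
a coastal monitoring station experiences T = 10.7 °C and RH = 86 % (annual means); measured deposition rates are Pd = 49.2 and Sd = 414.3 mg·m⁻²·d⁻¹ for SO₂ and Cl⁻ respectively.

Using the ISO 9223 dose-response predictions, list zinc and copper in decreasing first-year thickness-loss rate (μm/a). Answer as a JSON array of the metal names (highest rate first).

zinc: f(T) = -0.071·(T−10) [T>10 °C] = -0.0497
  Pd branch = 0.0129·Pd^0.44·e^(0.046·RH+f) = 3.561 μm/a
  Cl⁻ term: 0.0175·414.3^0.57·exp(0.008·86+0.085·10.7) = 2.683
  r_corr = 3.561 + 2.683 = 6.244 μm/a
copper: T>10 °C ⇒ hinge -0.080·(10.7−10) = -0.0560
  Pd branch = 0.0053·Pd^0.26·e^(0.059·RH+f) = 2.205 μm/a
  Cl⁻ term: 0.01025·414.3^0.27·exp(0.036·86+0.049·10.7) = 1.948
  r_corr = 2.205 + 1.948 = 4.154 μm/a
Ordering by μm/a: zinc (6.24) > copper (4.15)

["zinc", "copper"]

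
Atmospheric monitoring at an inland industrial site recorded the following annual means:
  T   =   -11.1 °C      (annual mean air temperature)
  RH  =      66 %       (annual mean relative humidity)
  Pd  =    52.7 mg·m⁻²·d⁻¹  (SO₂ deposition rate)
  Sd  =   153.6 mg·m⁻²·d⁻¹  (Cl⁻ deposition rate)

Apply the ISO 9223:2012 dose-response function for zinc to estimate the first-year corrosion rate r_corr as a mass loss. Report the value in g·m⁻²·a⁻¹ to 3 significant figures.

r_corr = 6.38 g·m⁻²·a⁻¹

zinc: temperature factor f = +0.038·(-21.1) = -0.8018
  Pd branch = 0.0129·Pd^0.44·e^(0.046·RH+f) = 0.6894 μm/a
  Cl⁻ term: 0.0175·153.6^0.57·exp(0.008·66+0.085·-11.1) = 0.2036
  r_corr = 0.6894 + 0.2036 = 0.8931 μm/a
Convert to mass loss: 0.8931 μm/a × 7.14 g/cm³ = 6.376 g·m⁻²·a⁻¹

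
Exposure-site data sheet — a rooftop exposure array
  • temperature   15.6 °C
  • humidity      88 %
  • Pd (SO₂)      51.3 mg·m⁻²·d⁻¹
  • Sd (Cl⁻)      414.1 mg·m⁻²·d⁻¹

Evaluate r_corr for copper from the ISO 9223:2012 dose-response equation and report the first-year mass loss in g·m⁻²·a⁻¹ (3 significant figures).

r_corr = 39.0 g·m⁻²·a⁻¹

copper: f(T) = -0.080·(T−10) [T>10 °C] = -0.4480
  SO₂ term: 0.0053·51.3^0.26·exp(0.059·88-0.4480) = 1.695
  Cl⁻ term: 0.01025·414.1^0.27·exp(0.036·88+0.049·15.6) = 2.662
  sum: 1.695 + 2.662 → r_corr = 4.357 μm/a
Convert to mass loss: 4.357 μm/a × 8.96 g/cm³ = 39.04 g·m⁻²·a⁻¹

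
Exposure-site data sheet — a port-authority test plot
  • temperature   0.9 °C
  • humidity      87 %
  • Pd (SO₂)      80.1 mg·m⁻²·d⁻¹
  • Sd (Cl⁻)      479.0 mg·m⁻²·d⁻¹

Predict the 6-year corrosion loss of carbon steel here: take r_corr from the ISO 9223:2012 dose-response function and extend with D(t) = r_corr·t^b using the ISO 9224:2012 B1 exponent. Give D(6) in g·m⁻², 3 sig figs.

D(6) = 2.22e+03 g·m⁻²

carbon steel: temperature factor f = +0.150·(-9.1) = -1.3650
  sulphur-dioxide contribution → 25.16 μm/a
  chloride contribution → 85.68 μm/a
  ⇒ r_corr(carbon steel) = 110.8 μm/a
Long-term exponent b (ISO 9224 Table 2, B1) = 0.523
  D(6) = 110.8 × 6^0.523 = 110.8 × 2.553 = 282.9 μm
  Mass loss = 282.9 μm × 7.85 g/cm³ = 2221 g·m⁻²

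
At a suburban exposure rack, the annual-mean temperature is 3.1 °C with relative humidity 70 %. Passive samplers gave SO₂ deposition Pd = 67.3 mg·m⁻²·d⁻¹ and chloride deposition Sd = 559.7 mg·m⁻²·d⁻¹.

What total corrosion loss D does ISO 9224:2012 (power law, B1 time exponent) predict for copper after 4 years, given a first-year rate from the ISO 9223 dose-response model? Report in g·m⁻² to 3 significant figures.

D(4) = 27.8 g·m⁻²

copper: temperature factor f = +0.126·(-6.9) = -0.8694
  SO₂ term: 0.0053·67.3^0.26·exp(0.059·70-0.8694) = 0.4127
  Sd branch = 0.01025·Sd^0.27·e^(0.036·RH+0.049·T) = 0.8186 μm/a
  r_corr = 0.4127 + 0.8186 = 1.231 μm/a
Power-law: D(4) = r_corr · 4^0.667
  D(4) = 1.231 × 4^0.667 = 1.231 × 2.521 = 3.104 μm
  Mass loss = 3.104 μm × 8.96 g/cm³ = 27.81 g·m⁻²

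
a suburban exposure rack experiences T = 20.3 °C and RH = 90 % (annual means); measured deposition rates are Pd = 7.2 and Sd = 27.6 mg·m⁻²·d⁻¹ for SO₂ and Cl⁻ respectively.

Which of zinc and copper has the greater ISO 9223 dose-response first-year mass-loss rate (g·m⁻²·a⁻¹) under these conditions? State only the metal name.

zinc: temperature factor f = -0.071·(10.3) = -0.7313
  SO₂ term: 0.0129·7.2^0.44·exp(0.046·90-0.7313) = 0.9294
  Cl⁻ term: 0.0175·27.6^0.57·exp(0.008·90+0.085·20.3) = 1.338
  r_corr = 0.9294 + 1.338 = 2.267 μm/a
  mass loss = 2.267 μm/a × 7.14 g/cm³ = 16.19 g·m⁻²·a⁻¹
copper: f(T) = -0.080·(T−10) [T>10 °C] = -0.8240
  Pd branch = 0.0053·Pd^0.26·e^(0.059·RH+f) = 0.786 μm/a
  Cl⁻ term: 0.01025·27.6^0.27·exp(0.036·90+0.049·20.3) = 1.733
  r_corr = 0.786 + 1.733 = 2.519 μm/a
  mass loss = 2.519 μm/a × 8.96 g/cm³ = 22.57 g·m⁻²·a⁻¹
Ordering by g·m⁻²·a⁻¹: copper (22.6) > zinc (16.2)

copper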